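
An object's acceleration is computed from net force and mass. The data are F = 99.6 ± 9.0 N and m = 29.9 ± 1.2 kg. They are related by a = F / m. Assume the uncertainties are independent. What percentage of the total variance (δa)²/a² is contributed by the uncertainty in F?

83.5%

(δa/a)² = (1·δF/F)² + (-1·δm/m)²
  F term: (1×0.0904)² = 0.00817
  m term: (-1×0.0401)² = 0.00161
Total = 0.00978. Share from F = 0.00817/0.00978 = 0.835.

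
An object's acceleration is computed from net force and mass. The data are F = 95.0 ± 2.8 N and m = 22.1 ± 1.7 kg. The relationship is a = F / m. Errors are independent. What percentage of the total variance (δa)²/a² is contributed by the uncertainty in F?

12.8%

(δa/a)² = (1·δF/F)² + (-1·δm/m)²
  F term: (1×0.0295)² = 0.000869
  m term: (-1×0.0769)² = 0.00592
Total = 0.00679. Share from F = 0.000869/0.00679 = 0.128.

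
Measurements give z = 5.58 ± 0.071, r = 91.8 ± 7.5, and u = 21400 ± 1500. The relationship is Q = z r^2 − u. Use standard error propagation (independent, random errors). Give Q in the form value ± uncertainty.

Let p = z·r^2 = 47000. δp/p = √((1·δz/z)² + (2·δr/r)²) = √(0.000162 + 0.0267) = 0.164, so δp = 7710.
Q = p − u: δQ = √(δp² + δu²) = √(5.94e+07 + 2.25e+06) = 7850
Q = 25600.

25600 ± 7850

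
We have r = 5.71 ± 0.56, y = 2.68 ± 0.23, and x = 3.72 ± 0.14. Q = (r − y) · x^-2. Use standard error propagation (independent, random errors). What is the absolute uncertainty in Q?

0.0467

Let u = r − y = 3.03. δu = √(δr² + δy²) = √(0.314 + 0.0529) = 0.605, so δu/u = 0.200.
Q is then a monomial in u, x:
δQ/Q = √((δu/u)² + (-2·δx/x)²) = √(0.0399 + 0.00567) = 0.214
Q = 0.219, so δQ = 0.214 × 0.219 = 0.0467.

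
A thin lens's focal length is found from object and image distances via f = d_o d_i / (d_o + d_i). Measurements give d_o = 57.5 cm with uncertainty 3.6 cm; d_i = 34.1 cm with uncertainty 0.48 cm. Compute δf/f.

∂f/∂d_o = (d_i/(d_o+d_i))² = 0.139;  ∂f/∂d_i = (d_o/(d_o+d_i))² = 0.394
δf = √((∂f/∂d_o · δd_o)² + (∂f/∂d_i · δd_i)²) = √(0.249 + 0.0358) = 0.534 cm
f = 21.4 cm, so δf/f = 0.534/21.4 = 0.0249.

0.0249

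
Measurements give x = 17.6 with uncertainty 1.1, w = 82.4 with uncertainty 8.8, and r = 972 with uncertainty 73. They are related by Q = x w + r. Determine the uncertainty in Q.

Let p = x·w = 1450. δp/p = √((1·δx/x)² + (1·δw/w)²) = √(0.00391 + 0.0114) = 0.124, so δp = 179.
Q = p + r: δQ = √(δp² + δr²) = √(32200 + 5330) = 194

194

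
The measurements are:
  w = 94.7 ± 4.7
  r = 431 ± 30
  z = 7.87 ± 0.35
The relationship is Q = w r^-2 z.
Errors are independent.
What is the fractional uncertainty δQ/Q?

For a monomial Q ∝ w, r^-2, z, fractional errors add in quadrature:
  (1·δw/w)² = (1×0.0496)² = 0.00246;  (-2·δr/r)² = (-2×0.0696)² = 0.0194;  (1·δz/z)² = (1×0.0445)² = 0.00198
δQ/Q = √(0.0238) = 0.154

0.154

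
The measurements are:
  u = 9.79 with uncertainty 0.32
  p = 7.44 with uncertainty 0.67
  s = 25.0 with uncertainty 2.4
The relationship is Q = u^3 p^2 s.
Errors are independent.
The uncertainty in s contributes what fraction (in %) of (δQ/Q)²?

18.0%

(δQ/Q)² = (3·δu/u)² + (2·δp/p)² + (1·δs/s)²
  u term: (3×0.0327)² = 0.00962
  p term: (2×0.0901)² = 0.0324
  s term: (1×0.0960)² = 0.00922
Total = 0.0513. Share from s = 0.00922/0.0513 = 0.180.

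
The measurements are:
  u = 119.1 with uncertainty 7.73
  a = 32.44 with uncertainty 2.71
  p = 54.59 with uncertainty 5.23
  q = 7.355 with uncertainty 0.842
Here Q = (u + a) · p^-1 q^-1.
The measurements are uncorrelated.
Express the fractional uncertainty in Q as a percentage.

Let w = u + a = 151.5. δw = √(δu² + δa²) = √(59.8 + 7.34) = 8.19, so δw/w = 0.0541.
Q is then a monomial in w, p, q:
δQ/Q = √((δw/w)² + (-1·δp/p)² + (-1·δq/q)²) = √(0.00292 + 0.00918 + 0.0131) = 0.159

15.9%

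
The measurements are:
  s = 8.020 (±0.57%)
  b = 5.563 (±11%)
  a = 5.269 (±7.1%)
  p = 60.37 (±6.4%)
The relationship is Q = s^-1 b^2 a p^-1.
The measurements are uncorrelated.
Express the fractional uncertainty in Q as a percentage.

24.0%

Relative error in a monomial: (δQ/Q)² = Σ (nᵢ · δxᵢ/xᵢ)².
  (-1·δs/s)² = (-1×0.00570)² = 3.25e-05;  (2·δb/b)² = (2×0.110)² = 0.0484;  (1·δa/a)² = (1×0.0710)² = 0.00504;  (-1·δp/p)² = (-1×0.0640)² = 0.00410
δQ/Q = √(0.0576) = 0.240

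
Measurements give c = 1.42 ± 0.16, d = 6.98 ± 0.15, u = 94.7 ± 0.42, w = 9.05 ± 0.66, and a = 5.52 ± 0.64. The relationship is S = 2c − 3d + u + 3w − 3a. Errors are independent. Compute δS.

Absolute uncertainties add in quadrature for a linear combination:
  (2·δc)² = 0.102;  (3·δd)² = 0.202;  (δu)² = 0.176;  (3·δw)² = 3.92;  (3·δa)² = 3.69
δS = √(8.09) = 2.84

2.84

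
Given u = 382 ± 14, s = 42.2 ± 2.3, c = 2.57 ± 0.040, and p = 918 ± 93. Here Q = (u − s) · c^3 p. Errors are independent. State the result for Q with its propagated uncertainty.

(5.29 ± 0.631) × 10^6

Let w = u − s = 340. δw = √(δu² + δs²) = √(196 + 5.29) = 14.2, so δw/w = 0.0418.
Q is then a monomial in w, c, p:
δQ/Q = √((δw/w)² + (3·δc/c)² + (1·δp/p)²) = √(0.00174 + 0.00218 + 0.0103) = 0.119
Q = 5.29e+06, so δQ = 0.119 × 5.29e+06 = 6.31e+05.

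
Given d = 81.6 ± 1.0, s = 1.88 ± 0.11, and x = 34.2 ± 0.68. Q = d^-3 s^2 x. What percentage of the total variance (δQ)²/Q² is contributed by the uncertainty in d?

8.75%

(δQ/Q)² = (-3·δd/d)² + (2·δs/s)² + (1·δx/x)²
  d term: (-3×0.0123)² = 0.00135
  s term: (2×0.0585)² = 0.0137
  x term: (1×0.0199)² = 0.000395
Total = 0.0154. Share from d = 0.00135/0.0154 = 0.0875.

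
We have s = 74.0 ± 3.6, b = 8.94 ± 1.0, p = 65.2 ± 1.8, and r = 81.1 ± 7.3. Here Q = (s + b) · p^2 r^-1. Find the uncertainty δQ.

Let u = s + b = 82.9. δu = √(δs² + δb²) = √(13.0 + 1.00) = 3.74, so δu/u = 0.0450.
Q is then a monomial in u, p, r:
δQ/Q = √((δu/u)² + (2·δp/p)² + (-1·δr/r)²) = √(0.00203 + 0.00305 + 0.00810) = 0.115
Q = 4350, so δQ = 0.115 × 4350 = 499.

499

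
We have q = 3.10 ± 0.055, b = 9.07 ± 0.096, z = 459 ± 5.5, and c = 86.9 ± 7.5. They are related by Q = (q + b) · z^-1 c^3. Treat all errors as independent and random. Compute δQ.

4510

Let u = q + b = 12.2. δu = √(δq² + δb²) = √(0.00302 + 0.00922) = 0.111, so δu/u = 0.00909.
Q is then a monomial in u, z, c:
δQ/Q = √((δu/u)² + (-1·δz/z)² + (3·δc/c)²) = √(8.26e-05 + 0.000144 + 0.0670) = 0.259
Q = 17400, so δQ = 0.259 × 17400 = 4510.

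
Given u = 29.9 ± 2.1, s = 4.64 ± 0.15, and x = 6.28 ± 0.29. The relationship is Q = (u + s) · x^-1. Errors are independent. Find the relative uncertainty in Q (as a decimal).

0.0765

Let w = u + s = 34.5. δw = √(δu² + δs²) = √(4.41 + 0.0225) = 2.11, so δw/w = 0.0610.
Q is then a monomial in w, x:
δQ/Q = √((δw/w)² + (-1·δx/x)²) = √(0.00372 + 0.00213) = 0.0765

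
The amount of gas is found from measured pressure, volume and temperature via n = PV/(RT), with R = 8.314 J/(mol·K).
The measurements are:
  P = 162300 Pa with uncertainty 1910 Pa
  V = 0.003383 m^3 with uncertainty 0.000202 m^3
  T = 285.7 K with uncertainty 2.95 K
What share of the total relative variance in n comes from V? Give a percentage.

(δn/n)² = (1·δP/P)² + (1·δV/V)² + (-1·δT/T)²
  P term: (1×0.0118)² = 0.000138
  V term: (1×0.0597)² = 0.00357
  T term: (-1×0.0103)² = 0.000107
Total = 0.00381. Share from V = 0.00357/0.00381 = 0.936.

93.6%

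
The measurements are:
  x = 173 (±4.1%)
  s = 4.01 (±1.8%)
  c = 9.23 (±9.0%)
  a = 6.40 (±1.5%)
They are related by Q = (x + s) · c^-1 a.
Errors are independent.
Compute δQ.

12.2

Let u = x + s = 177. δu = √(δx² + δs²) = √(50.3 + 0.00521) = 7.09, so δu/u = 0.0401.
Q is then a monomial in u, c, a:
δQ/Q = √((δu/u)² + (-1·δc/c)² + (1·δa/a)²) = √(0.00161 + 0.00810 + 0.000225) = 0.0997
Q = 123, so δQ = 0.0997 × 123 = 12.2.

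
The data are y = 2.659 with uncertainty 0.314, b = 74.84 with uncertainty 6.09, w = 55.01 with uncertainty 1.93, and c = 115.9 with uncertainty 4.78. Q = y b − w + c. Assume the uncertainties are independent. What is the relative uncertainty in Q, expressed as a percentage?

11.2%

Let p = y·b = 199.0. δp/p = √((1·δy/y)² + (1·δb/b)²) = √(0.0139 + 0.00662) = 0.143, so δp = 28.5.
Q = p − w + c: δQ = √(δp² + δw² + δc²) = √(814 + 3.72 + 22.8) = 29.0
Q = 259.9, so δQ/Q = 29.0/259.9 = 0.112.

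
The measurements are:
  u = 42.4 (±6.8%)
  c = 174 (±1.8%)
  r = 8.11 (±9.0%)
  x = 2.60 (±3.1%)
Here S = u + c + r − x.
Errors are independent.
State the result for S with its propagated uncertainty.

Absolute uncertainties add in quadrature for a linear combination:
  (δu)² = 8.31;  (δc)² = 9.81;  (δr)² = 0.533;  (δx)² = 0.00650
δS = √(18.7) = 4.32
S = 222.

222 ± 4.32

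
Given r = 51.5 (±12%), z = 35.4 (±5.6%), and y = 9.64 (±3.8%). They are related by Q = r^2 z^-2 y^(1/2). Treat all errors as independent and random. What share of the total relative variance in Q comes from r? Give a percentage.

(δQ/Q)² = (2·δr/r)² + (-2·δz/z)² + (½·δy/y)²
  r term: (2×0.120)² = 0.0576
  z term: (-2×0.0560)² = 0.0125
  y term: (0.5×0.0380)² = 0.000361
Total = 0.0705. Share from r = 0.0576/0.0705 = 0.817.

81.7%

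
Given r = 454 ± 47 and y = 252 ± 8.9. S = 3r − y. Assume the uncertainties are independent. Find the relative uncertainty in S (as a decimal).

0.127

For a sum/difference, combine absolute errors in quadrature:
  (3·δr)² = 19900;  (δy)² = 79.2
δS = √(20000) = 141
S = 1110, so δS/S = 141/1110 = 0.127.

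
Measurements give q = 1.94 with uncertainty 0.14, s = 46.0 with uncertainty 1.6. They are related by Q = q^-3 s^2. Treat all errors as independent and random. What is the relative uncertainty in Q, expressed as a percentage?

22.7%

Each factor contributes (exponent × relative error)² to (δQ/Q)²:
  (-3·δq/q)² = (-3×0.0722)² = 0.0469;  (2·δs/s)² = (2×0.0348)² = 0.00484
δQ/Q = √(0.0517) = 0.227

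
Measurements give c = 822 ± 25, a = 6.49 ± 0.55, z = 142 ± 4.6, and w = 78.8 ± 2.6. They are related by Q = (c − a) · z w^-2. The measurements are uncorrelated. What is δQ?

Let u = c − a = 816. δu = √(δc² + δa²) = √(625 + 0.303) = 25.0, so δu/u = 0.0307.
Q is then a monomial in u, z, w:
δQ/Q = √((δu/u)² + (1·δz/z)² + (-2·δw/w)²) = √(0.000940 + 0.00105 + 0.00435) = 0.0797
Q = 18.6, so δQ = 0.0797 × 18.6 = 1.49.

1.49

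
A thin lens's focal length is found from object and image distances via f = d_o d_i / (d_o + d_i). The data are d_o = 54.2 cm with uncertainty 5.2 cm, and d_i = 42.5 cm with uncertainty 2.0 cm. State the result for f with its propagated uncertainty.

∂f/∂d_o = (d_i/(d_o+d_i))² = 0.193;  ∂f/∂d_i = (d_o/(d_o+d_i))² = 0.314
δf = √((∂f/∂d_o · δd_o)² + (∂f/∂d_i · δd_i)²) = √(1.01 + 0.395) = 1.18 cm
f = 23.8 cm.

23.8 ± 1.18 cm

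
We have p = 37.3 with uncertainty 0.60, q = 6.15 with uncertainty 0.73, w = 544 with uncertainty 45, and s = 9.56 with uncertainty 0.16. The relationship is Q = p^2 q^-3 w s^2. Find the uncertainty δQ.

Each factor contributes (exponent × relative error)² to (δQ/Q)²:
  (2·δp/p)² = (2×0.0161)² = 0.00104;  (-3·δq/q)² = (-3×0.119)² = 0.127;  (1·δw/w)² = (1×0.0827)² = 0.00684;  (2·δs/s)² = (2×0.0167)² = 0.00112
δQ/Q = √(0.136) = 0.369
Q = 2.97e+05, so δQ = 0.369 × 2.97e+05 = 1.1e+05.

1.1e+05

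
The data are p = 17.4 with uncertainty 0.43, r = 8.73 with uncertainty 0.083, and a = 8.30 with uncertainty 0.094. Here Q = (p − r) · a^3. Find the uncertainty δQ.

Let u = p − r = 8.67. δu = √(δp² + δr²) = √(0.185 + 0.00689) = 0.438, so δu/u = 0.0505.
Q is then a monomial in u, a:
δQ/Q = √((δu/u)² + (3·δa/a)²) = √(0.00255 + 0.00115) = 0.0609
Q = 4960, so δQ = 0.0609 × 4960 = 302.

302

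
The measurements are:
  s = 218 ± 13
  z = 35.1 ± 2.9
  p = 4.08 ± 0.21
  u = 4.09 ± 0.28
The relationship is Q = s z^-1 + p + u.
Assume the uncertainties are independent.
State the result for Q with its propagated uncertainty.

14.4 ± 0.723

Let w = s·z^-1 = 6.21. δw/w = √((1·δs/s)² + (-1·δz/z)²) = √(0.00356 + 0.00683) = 0.102, so δw = 0.633.
Q = w + p + u: δQ = √(δw² + δp² + δu²) = √(0.400 + 0.0441 + 0.0784) = 0.723
Q = 14.4.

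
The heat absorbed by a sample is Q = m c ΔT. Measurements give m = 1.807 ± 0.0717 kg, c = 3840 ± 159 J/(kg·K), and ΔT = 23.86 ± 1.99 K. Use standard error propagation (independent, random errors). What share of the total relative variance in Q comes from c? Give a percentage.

16.7%

(δQ/Q)² = (1·δm/m)² + (1·δc/c)² + (1·δΔT/ΔT)²
  m term: (1×0.0397)² = 0.00157
  c term: (1×0.0414)² = 0.00171
  ΔT term: (1×0.0834)² = 0.00696
Total = 0.0102. Share from c = 0.00171/0.0102 = 0.167.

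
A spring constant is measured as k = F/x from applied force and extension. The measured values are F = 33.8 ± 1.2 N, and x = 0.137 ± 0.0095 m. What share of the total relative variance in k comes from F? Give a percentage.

20.8%

(δk/k)² = (1·δF/F)² + (-1·δx/x)²
  F term: (1×0.0355)² = 0.00126
  x term: (-1×0.0693)² = 0.00481
Total = 0.00607. Share from F = 0.00126/0.00607 = 0.208.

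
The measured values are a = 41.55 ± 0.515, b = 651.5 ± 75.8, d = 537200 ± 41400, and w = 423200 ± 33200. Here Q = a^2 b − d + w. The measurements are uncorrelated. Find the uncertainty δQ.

1.44e+05

Let p = a^2·b = 1.125e+06. δp/p = √((2·δa/a)² + (1·δb/b)²) = √(0.000615 + 0.0135) = 0.119, so δp = 1.34e+05.
Q = p − d + w: δQ = √(δp² + δd² + δw²) = √(1.79e+10 + 1.71e+09 + 1.1e+09) = 1.44e+05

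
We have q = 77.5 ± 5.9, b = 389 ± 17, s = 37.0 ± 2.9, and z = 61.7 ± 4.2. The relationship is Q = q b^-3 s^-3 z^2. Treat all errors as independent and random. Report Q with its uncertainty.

Each factor contributes (exponent × relative error)² to (δQ/Q)²:
  (1·δq/q)² = (1×0.0761)² = 0.00580;  (-3·δb/b)² = (-3×0.0437)² = 0.0172;  (-3·δs/s)² = (-3×0.0784)² = 0.0553;  (2·δz/z)² = (2×0.0681)² = 0.0185
δQ/Q = √(0.0968) = 0.311
Q = 9.9e-08, so δQ = 0.311 × 9.9e-08 = 3.08e-08.

(9.90 ± 3.08) × 10^-8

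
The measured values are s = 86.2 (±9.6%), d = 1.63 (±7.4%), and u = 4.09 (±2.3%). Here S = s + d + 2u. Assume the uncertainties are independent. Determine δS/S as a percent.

8.62%

S is a linear combination, so absolute uncertainties add in quadrature:
  (δs)² = 68.5;  (δd)² = 0.0145;  (2·δu)² = 0.0354
δS = √(68.5) = 8.28
S = 96.0, so δS/S = 8.28/96.0 = 0.0862.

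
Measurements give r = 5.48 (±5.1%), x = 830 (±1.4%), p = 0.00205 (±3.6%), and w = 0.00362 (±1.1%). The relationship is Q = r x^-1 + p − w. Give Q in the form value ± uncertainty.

0.00503 ± 0.000359

Let h = r·x^-1 = 0.00660. δh/h = √((1·δr/r)² + (-1·δx/x)²) = √(0.00260 + 0.000196) = 0.0529, so δh = 0.000349.
Q = h + p − w: δQ = √(δh² + δp² + δw²) = √(1.22e-07 + 5.45e-09 + 1.59e-09) = 0.000359
Q = 0.00503.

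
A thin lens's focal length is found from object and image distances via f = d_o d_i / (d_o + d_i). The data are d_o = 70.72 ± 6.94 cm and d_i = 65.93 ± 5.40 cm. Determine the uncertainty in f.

∂f/∂d_o = (d_i/(d_o+d_i))² = 0.233;  ∂f/∂d_i = (d_o/(d_o+d_i))² = 0.268
δf = √((∂f/∂d_o · δd_o)² + (∂f/∂d_i · δd_i)²) = √(2.61 + 2.09) = 2.17 cm

2.17 cm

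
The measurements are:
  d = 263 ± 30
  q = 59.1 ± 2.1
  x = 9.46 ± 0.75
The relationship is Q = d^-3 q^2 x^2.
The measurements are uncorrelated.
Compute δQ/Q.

Relative error in a monomial: (δQ/Q)² = Σ (nᵢ · δxᵢ/xᵢ)².
  (-3·δd/d)² = (-3×0.114)² = 0.117;  (2·δq/q)² = (2×0.0355)² = 0.00505;  (2·δx/x)² = (2×0.0793)² = 0.0251
δQ/Q = √(0.147) = 0.384

0.384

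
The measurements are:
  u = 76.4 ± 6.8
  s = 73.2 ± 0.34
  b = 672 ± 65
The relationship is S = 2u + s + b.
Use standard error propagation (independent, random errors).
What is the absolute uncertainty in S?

For a sum/difference, combine absolute errors in quadrature:
  (2·δu)² = 185;  (δs)² = 0.116;  (δb)² = 4220
δS = √(4410) = 66.4

66.4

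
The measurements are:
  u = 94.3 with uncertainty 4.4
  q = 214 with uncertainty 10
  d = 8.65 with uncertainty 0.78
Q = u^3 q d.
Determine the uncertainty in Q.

For a monomial Q ∝ u^3, q, d, fractional errors add in quadrature:
  (3·δu/u)² = (3×0.0467)² = 0.0196;  (1·δq/q)² = (1×0.0467)² = 0.00218;  (1·δd/d)² = (1×0.0902)² = 0.00813
δQ/Q = √(0.0299) = 0.173
Q = 1.55e+09, so δQ = 0.173 × 1.55e+09 = 2.68e+08.

2.68e+08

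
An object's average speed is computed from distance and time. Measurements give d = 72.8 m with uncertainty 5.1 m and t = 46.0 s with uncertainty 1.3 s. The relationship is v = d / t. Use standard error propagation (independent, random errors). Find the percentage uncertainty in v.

Since v is a product/quotient, work with relative uncertainties:
  (1·δd/d)² = (1×0.0701)² = 0.00491;  (-1·δt/t)² = (-1×0.0283)² = 0.000799
δv/v = √(0.00571) = 0.0755

7.55%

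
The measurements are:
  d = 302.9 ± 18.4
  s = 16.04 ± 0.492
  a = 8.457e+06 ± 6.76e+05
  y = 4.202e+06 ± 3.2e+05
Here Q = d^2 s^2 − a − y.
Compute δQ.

Let p = d^2·s^2 = 2.361e+07. δp/p = √((2·δd/d)² + (2·δs/s)²) = √(0.0148 + 0.00376) = 0.136, so δp = 3.21e+06.
Q = p − a − y: δQ = √(δp² + δa² + δy²) = √(1.03e+13 + 4.57e+11 + 1.02e+11) = 3.3e+06

3.3e+06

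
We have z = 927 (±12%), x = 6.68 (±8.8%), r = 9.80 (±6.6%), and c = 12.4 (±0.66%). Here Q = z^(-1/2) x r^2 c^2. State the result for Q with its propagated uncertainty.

For a monomial Q ∝ z^(-1/2), x, r^2, c^2, fractional errors add in quadrature:
  (−½·δz/z)² = (-0.5×0.120)² = 0.00360;  (1·δx/x)² = (1×0.0880)² = 0.00774;  (2·δr/r)² = (2×0.0660)² = 0.0174;  (2·δc/c)² = (2×0.00660)² = 0.000174
δQ/Q = √(0.0289) = 0.170
Q = 3240, so δQ = 0.170 × 3240 = 551.

3240 ± 551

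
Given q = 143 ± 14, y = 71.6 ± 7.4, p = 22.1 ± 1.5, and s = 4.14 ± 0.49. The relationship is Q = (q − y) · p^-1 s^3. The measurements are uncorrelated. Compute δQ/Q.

0.424

Let u = q − y = 71.4. δu = √(δq² + δy²) = √(196 + 54.8) = 15.8, so δu/u = 0.222.
Q is then a monomial in u, p, s:
δQ/Q = √((δu/u)² + (-1·δp/p)² + (3·δs/s)²) = √(0.0492 + 0.00461 + 0.126) = 0.424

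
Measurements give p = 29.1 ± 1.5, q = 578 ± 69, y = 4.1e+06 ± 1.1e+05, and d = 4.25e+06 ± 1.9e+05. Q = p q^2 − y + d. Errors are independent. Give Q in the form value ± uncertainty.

Let w = p·q^2 = 9.72e+06. δw/w = √((1·δp/p)² + (2·δq/q)²) = √(0.00266 + 0.0570) = 0.244, so δw = 2.37e+06.
Q = w − y + d: δQ = √(δw² + δy² + δd²) = √(5.64e+12 + 1.21e+10 + 3.61e+10) = 2.38e+06
Q = 9.87e+06.

(9.87 ± 2.38) × 10^6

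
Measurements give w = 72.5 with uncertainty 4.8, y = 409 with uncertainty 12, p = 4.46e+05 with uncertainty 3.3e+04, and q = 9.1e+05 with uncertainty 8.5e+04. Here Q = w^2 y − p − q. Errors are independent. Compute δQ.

Let h = w^2·y = 2.15e+06. δh/h = √((2·δw/w)² + (1·δy/y)²) = √(0.0175 + 0.000861) = 0.136, so δh = 2.92e+05.
Q = h − p − q: δQ = √(δh² + δp² + δq²) = √(8.5e+10 + 1.09e+09 + 7.22e+09) = 3.05e+05

3.05e+05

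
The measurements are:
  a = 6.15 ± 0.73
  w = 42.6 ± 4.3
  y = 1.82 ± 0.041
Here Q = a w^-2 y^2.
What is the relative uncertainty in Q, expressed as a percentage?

23.8%

Since Q is a product/quotient, work with relative uncertainties:
  (1·δa/a)² = (1×0.119)² = 0.0141;  (-2·δw/w)² = (-2×0.101)² = 0.0408;  (2·δy/y)² = (2×0.0225)² = 0.00203
δQ/Q = √(0.0569) = 0.238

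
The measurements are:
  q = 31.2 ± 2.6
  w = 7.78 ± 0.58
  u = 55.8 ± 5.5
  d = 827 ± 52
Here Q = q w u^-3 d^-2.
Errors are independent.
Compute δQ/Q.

For a monomial Q ∝ q, w, u^-3, d^-2, fractional errors add in quadrature:
  (1·δq/q)² = (1×0.0833)² = 0.00694;  (1·δw/w)² = (1×0.0746)² = 0.00556;  (-3·δu/u)² = (-3×0.0986)² = 0.0874;  (-2·δd/d)² = (-2×0.0629)² = 0.0158
δQ/Q = √(0.116) = 0.340

0.340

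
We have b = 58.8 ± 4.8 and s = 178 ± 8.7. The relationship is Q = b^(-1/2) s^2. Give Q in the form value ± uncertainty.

For a monomial Q ∝ b^(-1/2), s^2, fractional errors add in quadrature:
  (−½·δb/b)² = (-0.5×0.0816)² = 0.00167;  (2·δs/s)² = (2×0.0489)² = 0.00956
δQ/Q = √(0.0112) = 0.106
Q = 4130, so δQ = 0.106 × 4130 = 438.

4130 ± 438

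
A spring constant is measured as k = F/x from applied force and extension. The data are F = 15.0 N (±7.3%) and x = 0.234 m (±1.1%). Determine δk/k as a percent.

7.38%

Each factor contributes (exponent × relative error)² to (δk/k)²:
  (1·δF/F)² = (1×0.0730)² = 0.00533;  (-1·δx/x)² = (-1×0.0110)² = 0.000121
δk/k = √(0.00545) = 0.0738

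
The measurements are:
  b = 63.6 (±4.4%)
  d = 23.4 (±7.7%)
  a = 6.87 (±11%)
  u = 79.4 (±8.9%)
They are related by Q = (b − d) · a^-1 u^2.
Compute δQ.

Let w = b − d = 40.2. δw = √(δb² + δd²) = √(7.83 + 3.25) = 3.33, so δw/w = 0.0828.
Q is then a monomial in w, a, u:
δQ/Q = √((δw/w)² + (-1·δa/a)² + (2·δu/u)²) = √(0.00685 + 0.0121 + 0.0317) = 0.225
Q = 36900, so δQ = 0.225 × 36900 = 8300.

8300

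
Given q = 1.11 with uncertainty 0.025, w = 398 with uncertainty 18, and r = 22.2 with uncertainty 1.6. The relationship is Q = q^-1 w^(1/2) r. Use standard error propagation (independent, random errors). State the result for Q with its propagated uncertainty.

Q is a product of powers, so relative uncertainties combine in quadrature:
  (-1·δq/q)² = (-1×0.0225)² = 0.000507;  (½·δw/w)² = (0.5×0.0452)² = 0.000511;  (1·δr/r)² = (1×0.0721)² = 0.00519
δQ/Q = √(0.00621) = 0.0788
Q = 399, so δQ = 0.0788 × 399 = 31.5.

399 ± 31.5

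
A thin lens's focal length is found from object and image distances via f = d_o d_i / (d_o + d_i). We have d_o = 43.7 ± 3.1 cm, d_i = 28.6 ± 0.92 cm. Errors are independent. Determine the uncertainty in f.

∂f/∂d_o = (d_i/(d_o+d_i))² = 0.156;  ∂f/∂d_i = (d_o/(d_o+d_i))² = 0.365
δf = √((∂f/∂d_o · δd_o)² + (∂f/∂d_i · δd_i)²) = √(0.235 + 0.113) = 0.590 cm

0.590 cm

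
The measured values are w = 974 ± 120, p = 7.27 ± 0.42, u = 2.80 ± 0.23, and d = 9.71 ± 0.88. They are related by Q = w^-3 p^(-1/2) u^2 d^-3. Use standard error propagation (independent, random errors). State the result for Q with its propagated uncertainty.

(3.44 ± 1.68) × 10^-12

Since Q is a product/quotient, work with relative uncertainties:
  (-3·δw/w)² = (-3×0.123)² = 0.137;  (−½·δp/p)² = (-0.5×0.0578)² = 0.000834;  (2·δu/u)² = (2×0.0821)² = 0.0270;  (-3·δd/d)² = (-3×0.0906)² = 0.0739
δQ/Q = √(0.238) = 0.488
Q = 3.44e-12, so δQ = 0.488 × 3.44e-12 = 1.68e-12.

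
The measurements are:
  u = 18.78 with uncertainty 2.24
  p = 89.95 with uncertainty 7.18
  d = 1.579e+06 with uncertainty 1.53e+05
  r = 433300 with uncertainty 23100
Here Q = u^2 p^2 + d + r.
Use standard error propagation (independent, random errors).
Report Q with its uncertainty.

(4.866 ± 0.834) × 10^6

Let w = u^2·p^2 = 2.854e+06. δw/w = √((2·δu/u)² + (2·δp/p)²) = √(0.0569 + 0.0255) = 0.287, so δw = 8.19e+05.
Q = w + d + r: δQ = √(δw² + δd² + δr²) = √(6.71e+11 + 2.34e+10 + 5.34e+08) = 8.34e+05
Q = 4.866e+06.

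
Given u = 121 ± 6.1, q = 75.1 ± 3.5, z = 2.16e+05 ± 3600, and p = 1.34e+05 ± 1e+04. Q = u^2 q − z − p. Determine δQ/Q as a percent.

Let w = u^2·q = 1.1e+06. δw/w = √((2·δu/u)² + (1·δq/q)²) = √(0.0102 + 0.00217) = 0.111, so δw = 1.22e+05.
Q = w − z − p: δQ = √(δw² + δz² + δp²) = √(1.49e+10 + 1.3e+07 + 1e+08) = 1.23e+05
Q = 7.5e+05, so δQ/Q = 1.23e+05/7.5e+05 = 0.164.

16.4%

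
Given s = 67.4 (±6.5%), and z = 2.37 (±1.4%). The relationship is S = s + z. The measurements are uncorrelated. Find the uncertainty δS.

4.38

Each term contributes (cᵢ δxᵢ)² to (δS)²:
  (δs)² = 19.2;  (δz)² = 0.00110
δS = √(19.2) = 4.38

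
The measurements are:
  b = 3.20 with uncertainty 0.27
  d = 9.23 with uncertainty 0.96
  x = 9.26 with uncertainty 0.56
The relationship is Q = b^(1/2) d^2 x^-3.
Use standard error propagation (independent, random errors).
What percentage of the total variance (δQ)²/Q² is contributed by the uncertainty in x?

(δQ/Q)² = (½·δb/b)² + (2·δd/d)² + (-3·δx/x)²
  b term: (0.5×0.0844)² = 0.00178
  d term: (2×0.104)² = 0.0433
  x term: (-3×0.0605)² = 0.0329
Total = 0.0780. Share from x = 0.0329/0.0780 = 0.422.

42.2%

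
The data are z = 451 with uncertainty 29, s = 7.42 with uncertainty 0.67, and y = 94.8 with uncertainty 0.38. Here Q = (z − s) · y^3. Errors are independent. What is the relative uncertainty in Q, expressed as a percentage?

6.65%

Let u = z − s = 444. δu = √(δz² + δs²) = √(841 + 0.449) = 29.0, so δu/u = 0.0654.
Q is then a monomial in u, y:
δQ/Q = √((δu/u)² + (3·δy/y)²) = √(0.00428 + 0.000145) = 0.0665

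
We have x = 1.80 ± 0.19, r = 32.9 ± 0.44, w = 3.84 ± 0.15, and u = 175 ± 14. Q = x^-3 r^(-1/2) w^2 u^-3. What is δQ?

3.33e-08

Products/powers → add relative errors in quadrature, weighted by exponent:
  (-3·δx/x)² = (-3×0.106)² = 0.100;  (−½·δr/r)² = (-0.5×0.0134)² = 4.47e-05;  (2·δw/w)² = (2×0.0391)² = 0.00610;  (-3·δu/u)² = (-3×0.0800)² = 0.0576
δQ/Q = √(0.164) = 0.405
Q = 8.22e-08, so δQ = 0.405 × 8.22e-08 = 3.33e-08.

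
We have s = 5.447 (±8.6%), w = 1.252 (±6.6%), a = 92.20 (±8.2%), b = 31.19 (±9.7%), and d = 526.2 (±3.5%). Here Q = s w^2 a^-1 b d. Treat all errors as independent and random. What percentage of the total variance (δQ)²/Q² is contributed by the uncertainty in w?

(δQ/Q)² = (1·δs/s)² + (2·δw/w)² + (-1·δa/a)² + (1·δb/b)² + (1·δd/d)²
  s term: (1×0.0860)² = 0.00740
  w term: (2×0.0660)² = 0.0174
  a term: (-1×0.0820)² = 0.00672
  b term: (1×0.0970)² = 0.00941
  d term: (1×0.0350)² = 0.00123
Total = 0.0422. Share from w = 0.0174/0.0422 = 0.413.

41.3%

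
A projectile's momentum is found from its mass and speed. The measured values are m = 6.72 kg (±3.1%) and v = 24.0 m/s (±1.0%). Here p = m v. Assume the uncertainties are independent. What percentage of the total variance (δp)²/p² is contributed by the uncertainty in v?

(δp/p)² = (1·δm/m)² + (1·δv/v)²
  m term: (1×0.0310)² = 0.000961
  v term: (1×0.0100)² = 0.000100
Total = 0.00106. Share from v = 0.000100/0.00106 = 0.0943.

9.43%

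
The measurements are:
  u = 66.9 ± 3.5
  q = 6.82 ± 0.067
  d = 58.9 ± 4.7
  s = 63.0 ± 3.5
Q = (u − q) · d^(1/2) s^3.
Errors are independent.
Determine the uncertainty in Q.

Let w = u − q = 60.1. δw = √(δu² + δq²) = √(12.2 + 0.00449) = 3.50, so δw/w = 0.0583.
Q is then a monomial in w, d, s:
δQ/Q = √((δw/w)² + (½·δd/d)² + (3·δs/s)²) = √(0.00339 + 0.00159 + 0.0278) = 0.181
Q = 1.15e+08, so δQ = 0.181 × 1.15e+08 = 2.09e+07.

2.09e+07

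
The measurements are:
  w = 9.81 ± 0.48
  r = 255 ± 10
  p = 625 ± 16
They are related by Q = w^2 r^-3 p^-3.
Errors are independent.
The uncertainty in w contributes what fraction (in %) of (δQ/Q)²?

32.7%

(δQ/Q)² = (2·δw/w)² + (-3·δr/r)² + (-3·δp/p)²
  w term: (2×0.0489)² = 0.00958
  r term: (-3×0.0392)² = 0.0138
  p term: (-3×0.0256)² = 0.00590
Total = 0.0293. Share from w = 0.00958/0.0293 = 0.327.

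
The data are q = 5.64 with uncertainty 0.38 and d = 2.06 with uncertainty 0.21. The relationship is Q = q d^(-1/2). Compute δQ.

Q is a product of powers, so relative uncertainties combine in quadrature:
  (1·δq/q)² = (1×0.0674)² = 0.00454;  (−½·δd/d)² = (-0.5×0.102)² = 0.00260
δQ/Q = √(0.00714) = 0.0845
Q = 3.93, so δQ = 0.0845 × 3.93 = 0.332.

0.332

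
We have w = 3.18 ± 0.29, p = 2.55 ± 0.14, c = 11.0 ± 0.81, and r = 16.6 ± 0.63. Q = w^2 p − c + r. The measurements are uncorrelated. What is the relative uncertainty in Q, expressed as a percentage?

Let h = w^2·p = 25.8. δh/h = √((2·δw/w)² + (1·δp/p)²) = √(0.0333 + 0.00301) = 0.190, so δh = 4.91.
Q = h − c + r: δQ = √(δh² + δc² + δr²) = √(24.1 + 0.656 + 0.397) = 5.02
Q = 31.4, so δQ/Q = 5.02/31.4 = 0.160.

16.0%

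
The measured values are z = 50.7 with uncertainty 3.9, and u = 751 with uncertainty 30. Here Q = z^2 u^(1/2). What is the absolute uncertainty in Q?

Relative error in a monomial: (δQ/Q)² = Σ (nᵢ · δxᵢ/xᵢ)².
  (2·δz/z)² = (2×0.0769)² = 0.0237;  (½·δu/u)² = (0.5×0.0399)² = 0.000399
δQ/Q = √(0.0241) = 0.155
Q = 70400, so δQ = 0.155 × 70400 = 10900.

10900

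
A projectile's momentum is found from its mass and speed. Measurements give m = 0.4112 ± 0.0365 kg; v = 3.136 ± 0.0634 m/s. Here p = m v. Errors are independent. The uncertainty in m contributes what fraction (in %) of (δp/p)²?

(δp/p)² = (1·δm/m)² + (1·δv/v)²
  m term: (1×0.0888)² = 0.00788
  v term: (1×0.0202)² = 0.000409
Total = 0.00829. Share from m = 0.00788/0.00829 = 0.951.

95.1%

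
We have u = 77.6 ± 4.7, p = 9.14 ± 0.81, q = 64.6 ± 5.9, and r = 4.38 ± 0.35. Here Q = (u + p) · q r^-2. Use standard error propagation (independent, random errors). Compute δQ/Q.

0.192

Let w = u + p = 86.7. δw = √(δu² + δp²) = √(22.1 + 0.656) = 4.77, so δw/w = 0.0550.
Q is then a monomial in w, q, r:
δQ/Q = √((δw/w)² + (1·δq/q)² + (-2·δr/r)²) = √(0.00302 + 0.00834 + 0.0255) = 0.192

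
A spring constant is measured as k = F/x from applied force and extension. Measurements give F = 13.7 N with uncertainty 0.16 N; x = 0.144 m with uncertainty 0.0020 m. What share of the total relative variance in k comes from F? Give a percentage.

(δk/k)² = (1·δF/F)² + (-1·δx/x)²
  F term: (1×0.0117)² = 0.000136
  x term: (-1×0.0139)² = 0.000193
Total = 0.000329. Share from F = 0.000136/0.000329 = 0.414.

41.4%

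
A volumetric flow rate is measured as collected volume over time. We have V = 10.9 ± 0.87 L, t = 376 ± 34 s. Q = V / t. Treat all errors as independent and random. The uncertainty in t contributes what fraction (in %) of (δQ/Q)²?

56.2%

(δQ/Q)² = (1·δV/V)² + (-1·δt/t)²
  V term: (1×0.0798)² = 0.00637
  t term: (-1×0.0904)² = 0.00818
Total = 0.0145. Share from t = 0.00818/0.0145 = 0.562.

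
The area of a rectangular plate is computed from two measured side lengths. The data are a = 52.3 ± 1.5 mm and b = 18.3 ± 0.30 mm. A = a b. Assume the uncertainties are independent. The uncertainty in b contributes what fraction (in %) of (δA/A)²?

24.6%

(δA/A)² = (1·δa/a)² + (1·δb/b)²
  a term: (1×0.0287)² = 0.000823
  b term: (1×0.0164)² = 0.000269
Total = 0.00109. Share from b = 0.000269/0.00109 = 0.246.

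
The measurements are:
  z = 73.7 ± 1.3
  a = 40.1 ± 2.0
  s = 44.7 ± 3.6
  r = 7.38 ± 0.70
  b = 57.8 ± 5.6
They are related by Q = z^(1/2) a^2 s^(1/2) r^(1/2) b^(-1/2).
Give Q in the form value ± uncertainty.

Each factor contributes (exponent × relative error)² to (δQ/Q)²:
  (½·δz/z)² = (0.5×0.0176)² = 7.78e-05;  (2·δa/a)² = (2×0.0499)² = 0.00995;  (½·δs/s)² = (0.5×0.0805)² = 0.00162;  (½·δr/r)² = (0.5×0.0949)² = 0.00225;  (−½·δb/b)² = (-0.5×0.0969)² = 0.00235
δQ/Q = √(0.0162) = 0.127
Q = 33000, so δQ = 0.127 × 33000 = 4200.

33000 ± 4200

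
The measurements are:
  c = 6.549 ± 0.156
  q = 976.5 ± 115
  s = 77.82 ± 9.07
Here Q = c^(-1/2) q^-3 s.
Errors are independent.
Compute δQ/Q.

For a monomial Q ∝ c^(-1/2), q^-3, s, fractional errors add in quadrature:
  (−½·δc/c)² = (-0.5×0.0238)² = 0.000142;  (-3·δq/q)² = (-3×0.118)² = 0.125;  (1·δs/s)² = (1×0.117)² = 0.0136
δQ/Q = √(0.139) = 0.372

0.372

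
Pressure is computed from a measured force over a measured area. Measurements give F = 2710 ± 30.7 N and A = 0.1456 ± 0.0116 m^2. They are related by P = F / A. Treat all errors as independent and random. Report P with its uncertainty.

Since P is a product/quotient, work with relative uncertainties:
  (1·δF/F)² = (1×0.0113)² = 0.000128;  (-1·δA/A)² = (-1×0.0797)² = 0.00635
δP/P = √(0.00648) = 0.0805
P = 18610 Pa, so δP = 0.0805 × 18610 = 1500 Pa.

18610 ± 1500 Pa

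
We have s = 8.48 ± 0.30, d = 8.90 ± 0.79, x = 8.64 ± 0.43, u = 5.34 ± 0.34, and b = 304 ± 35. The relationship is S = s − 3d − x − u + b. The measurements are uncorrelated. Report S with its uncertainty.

Absolute uncertainties add in quadrature for a linear combination:
  (δs)² = 0.0900;  (3·δd)² = 5.62;  (δx)² = 0.185;  (δu)² = 0.116;  (δb)² = 1220
δS = √(1230) = 35.1
S = 272.

272 ± 35.1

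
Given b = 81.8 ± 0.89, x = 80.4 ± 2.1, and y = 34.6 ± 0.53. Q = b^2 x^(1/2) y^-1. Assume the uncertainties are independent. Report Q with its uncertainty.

1730 ± 51.4

Q is a product of powers, so relative uncertainties combine in quadrature:
  (2·δb/b)² = (2×0.0109)² = 0.000474;  (½·δx/x)² = (0.5×0.0261)² = 0.000171;  (-1·δy/y)² = (-1×0.0153)² = 0.000235
δQ/Q = √(0.000879) = 0.0296
Q = 1730, so δQ = 0.0296 × 1730 = 51.4.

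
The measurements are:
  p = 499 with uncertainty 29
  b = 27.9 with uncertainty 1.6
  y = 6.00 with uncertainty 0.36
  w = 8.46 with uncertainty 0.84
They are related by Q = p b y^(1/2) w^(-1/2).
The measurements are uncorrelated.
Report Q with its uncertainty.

11700 ± 1170

For a monomial Q ∝ p, b, y^(1/2), w^(-1/2), fractional errors add in quadrature:
  (1·δp/p)² = (1×0.0581)² = 0.00338;  (1·δb/b)² = (1×0.0573)² = 0.00329;  (½·δy/y)² = (0.5×0.0600)² = 0.000900;  (−½·δw/w)² = (-0.5×0.0993)² = 0.00246
δQ/Q = √(0.0100) = 0.100
Q = 11700, so δQ = 0.100 × 11700 = 1170.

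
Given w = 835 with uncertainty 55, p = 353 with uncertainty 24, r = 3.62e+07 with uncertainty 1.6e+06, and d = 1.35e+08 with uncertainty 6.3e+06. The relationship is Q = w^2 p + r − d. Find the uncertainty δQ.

3.71e+07

Let h = w^2·p = 2.46e+08. δh/h = √((2·δw/w)² + (1·δp/p)²) = √(0.0174 + 0.00462) = 0.148, so δh = 3.65e+07.
Q = h + r − d: δQ = √(δh² + δr² + δd²) = √(1.33e+15 + 2.56e+12 + 3.97e+13) = 3.71e+07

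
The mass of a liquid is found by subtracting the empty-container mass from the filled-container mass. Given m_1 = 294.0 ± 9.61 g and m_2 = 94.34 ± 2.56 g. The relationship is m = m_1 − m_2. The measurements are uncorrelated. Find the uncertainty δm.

Absolute uncertainties add in quadrature for a linear combination:
  (δm_1)² = 92.4;  (δm_2)² = 6.55
δm = √(98.9) = 9.95 g

9.95 g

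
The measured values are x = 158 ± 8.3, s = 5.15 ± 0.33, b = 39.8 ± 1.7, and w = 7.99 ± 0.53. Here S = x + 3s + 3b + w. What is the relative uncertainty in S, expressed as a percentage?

3.26%

S is a linear combination, so absolute uncertainties add in quadrature:
  (δx)² = 68.9;  (3·δs)² = 0.980;  (3·δb)² = 26.0;  (δw)² = 0.281
δS = √(96.2) = 9.81
S = 301, so δS/S = 9.81/301 = 0.0326.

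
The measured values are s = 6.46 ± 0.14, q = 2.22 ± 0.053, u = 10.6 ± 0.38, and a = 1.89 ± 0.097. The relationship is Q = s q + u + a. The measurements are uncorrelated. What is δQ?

0.606

Let p = s·q = 14.3. δp/p = √((1·δs/s)² + (1·δq/q)²) = √(0.000470 + 0.000570) = 0.0322, so δp = 0.462.
Q = p + u + a: δQ = √(δp² + δu² + δa²) = √(0.214 + 0.144 + 0.00941) = 0.606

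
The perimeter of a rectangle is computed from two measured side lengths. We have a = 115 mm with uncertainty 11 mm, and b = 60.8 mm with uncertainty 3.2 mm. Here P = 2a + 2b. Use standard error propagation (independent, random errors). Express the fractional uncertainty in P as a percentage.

For a sum/difference, combine absolute errors in quadrature:
  (2·δa)² = 484;  (2·δb)² = 41.0
δP = √(525) = 22.9 mm
P = 352 mm, so δP/P = 22.9/352 = 0.0652.

6.52%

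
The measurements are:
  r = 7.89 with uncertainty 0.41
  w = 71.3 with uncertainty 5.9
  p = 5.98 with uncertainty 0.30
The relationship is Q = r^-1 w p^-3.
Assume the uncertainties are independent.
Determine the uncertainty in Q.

Products/powers → add relative errors in quadrature, weighted by exponent:
  (-1·δr/r)² = (-1×0.0520)² = 0.00270;  (1·δw/w)² = (1×0.0827)² = 0.00685;  (-3·δp/p)² = (-3×0.0502)² = 0.0227
δQ/Q = √(0.0322) = 0.179
Q = 0.0423, so δQ = 0.179 × 0.0423 = 0.00758.

0.00758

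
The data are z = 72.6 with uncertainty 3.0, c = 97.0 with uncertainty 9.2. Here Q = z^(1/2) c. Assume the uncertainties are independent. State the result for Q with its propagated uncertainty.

For a monomial Q ∝ z^(1/2), c, fractional errors add in quadrature:
  (½·δz/z)² = (0.5×0.0413)² = 0.000427;  (1·δc/c)² = (1×0.0948)² = 0.00900
δQ/Q = √(0.00942) = 0.0971
Q = 826, so δQ = 0.0971 × 826 = 80.2.

826 ± 80.2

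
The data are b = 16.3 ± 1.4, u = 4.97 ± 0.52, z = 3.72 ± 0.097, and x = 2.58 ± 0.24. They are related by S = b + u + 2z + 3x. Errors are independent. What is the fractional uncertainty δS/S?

0.0458

Absolute uncertainties add in quadrature for a linear combination:
  (δb)² = 1.96;  (δu)² = 0.270;  (2·δz)² = 0.0376;  (3·δx)² = 0.518
δS = √(2.79) = 1.67
S = 36.5, so δS/S = 1.67/36.5 = 0.0458.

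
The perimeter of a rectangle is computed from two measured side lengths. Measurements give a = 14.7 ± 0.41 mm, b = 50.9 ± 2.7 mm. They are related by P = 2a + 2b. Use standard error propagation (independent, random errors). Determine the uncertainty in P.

For a sum/difference, combine absolute errors in quadrature:
  (2·δa)² = 0.672;  (2·δb)² = 29.2
δP = √(29.8) = 5.46 mm

5.46 mm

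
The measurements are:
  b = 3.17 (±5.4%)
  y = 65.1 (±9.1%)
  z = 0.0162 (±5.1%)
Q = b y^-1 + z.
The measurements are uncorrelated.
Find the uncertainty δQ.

Let p = b·y^-1 = 0.0487. δp/p = √((1·δb/b)² + (-1·δy/y)²) = √(0.00292 + 0.00828) = 0.106, so δp = 0.00515.
Q = p + z: δQ = √(δp² + δz²) = √(2.65e-05 + 6.83e-07) = 0.00522

0.00522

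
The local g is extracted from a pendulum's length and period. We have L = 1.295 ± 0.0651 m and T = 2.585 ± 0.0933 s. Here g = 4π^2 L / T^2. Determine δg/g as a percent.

g is a product of powers, so relative uncertainties combine in quadrature:
  (1·δL/L)² = (1×0.0503)² = 0.00253;  (-2·δT/T)² = (-2×0.0361)² = 0.00521
δg/g = √(0.00774) = 0.0880

8.80%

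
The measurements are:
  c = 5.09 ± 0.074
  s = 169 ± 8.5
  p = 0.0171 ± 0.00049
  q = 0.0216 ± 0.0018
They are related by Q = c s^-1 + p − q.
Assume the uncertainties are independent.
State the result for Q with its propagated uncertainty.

Let w = c·s^-1 = 0.0301. δw/w = √((1·δc/c)² + (-1·δs/s)²) = √(0.000211 + 0.00253) = 0.0524, so δw = 0.00158.
Q = w + p − q: δQ = √(δw² + δp² + δq²) = √(2.49e-06 + 2.4e-07 + 3.24e-06) = 0.00244
Q = 0.0256.

0.0256 ± 0.00244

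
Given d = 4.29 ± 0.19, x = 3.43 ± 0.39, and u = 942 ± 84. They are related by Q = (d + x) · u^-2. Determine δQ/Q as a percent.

Let w = d + x = 7.72. δw = √(δd² + δx²) = √(0.0361 + 0.152) = 0.434, so δw/w = 0.0562.
Q is then a monomial in w, u:
δQ/Q = √((δw/w)² + (-2·δu/u)²) = √(0.00316 + 0.0318) = 0.187

18.7%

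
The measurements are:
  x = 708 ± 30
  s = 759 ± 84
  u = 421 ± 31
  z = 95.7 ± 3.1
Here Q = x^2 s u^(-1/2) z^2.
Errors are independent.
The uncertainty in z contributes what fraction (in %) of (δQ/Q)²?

(δQ/Q)² = (2·δx/x)² + (1·δs/s)² + (−½·δu/u)² + (2·δz/z)²
  x term: (2×0.0424)² = 0.00718
  s term: (1×0.111)² = 0.0122
  u term: (-0.5×0.0736)² = 0.00136
  z term: (2×0.0324)² = 0.00420
Total = 0.0250. Share from z = 0.00420/0.0250 = 0.168.

16.8%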